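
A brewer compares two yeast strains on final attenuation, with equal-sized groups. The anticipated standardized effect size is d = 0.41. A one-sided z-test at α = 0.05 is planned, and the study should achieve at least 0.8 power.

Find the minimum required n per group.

n = 74 per group

Set Φ(δ − 1.645) = 0.8; then δ − 1.645 = Φ⁻¹(0.8) = 0.842, giving δ = 2.486.
δ = d·√(n/2) ⇒ n = 2(δ/d)² = 2 × (2.486 / 0.41)² = 73.56.
Rounding up, n = 74 per group.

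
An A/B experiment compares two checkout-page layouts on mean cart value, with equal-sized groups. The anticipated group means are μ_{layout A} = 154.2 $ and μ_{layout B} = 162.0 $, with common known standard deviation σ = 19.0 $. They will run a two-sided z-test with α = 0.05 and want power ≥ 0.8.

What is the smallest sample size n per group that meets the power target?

Standardized effect: d = |μ_{layout A} − μ_{layout B}| / σ = |154.2 − 162.0| / 19.0 = 0.4105
For power 0.8 need Φ(δ − z_{0.025}) = 0.8, so δ = z_{0.025} + z_{0.20} = 1.960 + 0.842 = 2.802.
(For δ > 0 the lower-tail rejection region contributes negligibly to power, so the one-term inversion is standard.)
δ = d·√(n/2) ⇒ n = 2(δ/d)² = 2 × (2.802 / 0.4105)² = 93.14.
Rounding up, n = 94 per group.

n = 94 per group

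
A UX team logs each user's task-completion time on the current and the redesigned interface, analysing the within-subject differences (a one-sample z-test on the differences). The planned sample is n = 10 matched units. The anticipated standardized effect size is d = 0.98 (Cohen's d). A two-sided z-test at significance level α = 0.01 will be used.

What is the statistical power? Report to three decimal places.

Noncentrality parameter: δ = d·√n = 0.98 × √10 = 3.0990
Two-sided α = 0.01 → critical value z_{0.005} = 2.576.
Power = Φ(δ − 2.576) + Φ(−δ − 2.576) = Φ(0.523) + Φ(-5.675) = 0.6996 + 0.0000 = 0.6996.

Power ≈ 0.700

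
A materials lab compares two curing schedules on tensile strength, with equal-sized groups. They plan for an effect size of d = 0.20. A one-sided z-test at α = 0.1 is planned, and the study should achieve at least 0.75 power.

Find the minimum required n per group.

n = 192 per group

Set Φ(δ − 1.282) = 0.75; then δ − 1.282 = Φ⁻¹(0.75) = 0.674, giving δ = 1.956.
δ = d·√(n/2) ⇒ n = 2(δ/d)² = 2 × (1.956 / 0.20)² = 191.30.
Rounding up, n = 192 per group.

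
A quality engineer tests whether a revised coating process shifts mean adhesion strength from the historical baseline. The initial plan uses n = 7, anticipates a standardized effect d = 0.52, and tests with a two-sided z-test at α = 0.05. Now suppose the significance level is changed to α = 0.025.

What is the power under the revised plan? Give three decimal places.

Power ≈ 0.194

δ = d·√n = 0.52 × √7 = 1.3758 (unchanged). New critical value: z_{0.0125} = 2.241.
Revised power = Φ(δ − 2.241) + Φ(−δ − 2.241) = Φ(-0.866) + Φ(-3.617) = 0.1934 + 0.0001 = 0.1935.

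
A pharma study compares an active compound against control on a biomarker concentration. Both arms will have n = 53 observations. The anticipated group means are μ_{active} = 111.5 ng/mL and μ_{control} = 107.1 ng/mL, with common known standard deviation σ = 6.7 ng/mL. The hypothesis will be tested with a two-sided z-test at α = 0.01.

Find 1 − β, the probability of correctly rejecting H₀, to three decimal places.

Power ≈ 0.790

Standardized effect: d = |μ_{active} − μ_{control}| / σ = |111.5 − 107.1| / 6.7 = 0.6567
Noncentrality parameter: δ = d·√(n/2) = 0.6567 × √(53/2) = 3.3807
Critical value for a two-sided test at α = 0.01: z_{α/2} = 2.576.
Power = Φ(δ − 2.576) + Φ(−δ − 2.576) = Φ(0.805) + Φ(-5.956) = 0.7895 + 0.0000 = 0.7895.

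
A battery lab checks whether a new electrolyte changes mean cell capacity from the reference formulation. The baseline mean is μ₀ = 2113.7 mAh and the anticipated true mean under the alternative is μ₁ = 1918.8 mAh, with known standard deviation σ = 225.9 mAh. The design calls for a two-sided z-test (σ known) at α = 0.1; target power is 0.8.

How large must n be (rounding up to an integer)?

n = 9

Standardized effect: d = |μ₁ − μ₀| / σ = |1918.8 − 2113.7| / 225.9 = 0.8628
Set Φ(δ − 1.645) = 0.8; then δ − 1.645 = Φ⁻¹(0.8) = 0.842, giving δ = 2.486.
(Ignoring the negligible lower-tail rejection probability gives the usual closed-form inversion.)
δ = d·√n ⇒ n = (δ/d)² = (2.486 / 0.8628)² = 8.31.
Round up to the next whole unit.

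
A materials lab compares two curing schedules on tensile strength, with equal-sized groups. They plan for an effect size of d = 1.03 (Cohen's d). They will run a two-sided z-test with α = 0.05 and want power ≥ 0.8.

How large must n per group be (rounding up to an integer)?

n = 15 per group

For power 0.8 need Φ(δ − z_{0.025}) = 0.8, so δ = z_{0.025} + z_{0.20} = 1.960 + 0.842 = 2.802.
(For δ > 0 the lower-tail rejection region contributes negligibly to power, so the one-term inversion is standard.)
δ = d·√(n/2) ⇒ n = 2(δ/d)² = 2 × (2.802 / 1.03)² = 14.80.
Round up to the next whole unit.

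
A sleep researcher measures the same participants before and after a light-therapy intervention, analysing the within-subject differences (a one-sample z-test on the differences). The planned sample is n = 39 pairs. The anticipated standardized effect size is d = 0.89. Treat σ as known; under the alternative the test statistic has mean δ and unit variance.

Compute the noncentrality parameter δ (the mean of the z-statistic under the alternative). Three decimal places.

δ ≈ 5.558

δ = d·√n = 0.89 × √39 = 5.5580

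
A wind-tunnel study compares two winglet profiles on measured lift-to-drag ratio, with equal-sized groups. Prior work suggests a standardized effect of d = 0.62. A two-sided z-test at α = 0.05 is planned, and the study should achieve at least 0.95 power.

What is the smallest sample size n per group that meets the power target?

n = 68 per group

For power 0.95 need Φ(δ − z_{0.025}) = 0.95, so δ = z_{0.025} + z_{0.05} = 1.960 + 1.645 = 3.605.
(For δ > 0 the lower-tail rejection region contributes negligibly to power, so the one-term inversion is standard.)
δ = d·√(n/2) ⇒ n = 2(δ/d)² = 2 × (3.605 / 0.62)² = 67.61.
Rounding up, n = 68 per group.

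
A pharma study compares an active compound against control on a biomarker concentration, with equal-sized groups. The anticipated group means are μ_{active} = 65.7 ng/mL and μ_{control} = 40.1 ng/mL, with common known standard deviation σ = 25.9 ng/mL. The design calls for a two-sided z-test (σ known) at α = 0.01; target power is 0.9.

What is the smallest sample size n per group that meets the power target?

Standardized effect: d = |μ_{active} − μ_{control}| / σ = |65.7 − 40.1| / 25.9 = 0.9884
Set Φ(δ − 2.576) = 0.9; then δ − 2.576 = Φ⁻¹(0.9) = 1.282, giving δ = 3.857.
(The Φ(−δ − z_{α/2}) term is vanishingly small for δ > 0 and is dropped in the standard sample-size formula.)
δ = d·√(n/2) ⇒ n = 2(δ/d)² = 2 × (3.857 / 0.9884)² = 30.46.
Round up to the next whole unit.

n = 31 per group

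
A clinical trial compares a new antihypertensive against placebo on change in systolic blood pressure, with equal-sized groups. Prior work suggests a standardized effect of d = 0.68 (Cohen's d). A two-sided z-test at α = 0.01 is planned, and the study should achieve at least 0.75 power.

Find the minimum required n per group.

n = 46 per group

Set Φ(δ − 2.576) = 0.75; then δ − 2.576 = Φ⁻¹(0.75) = 0.674, giving δ = 3.250.
(For δ > 0 the lower-tail rejection region contributes negligibly to power, so the one-term inversion is standard.)
δ = d·√(n/2) ⇒ n = 2(δ/d)² = 2 × (3.250 / 0.68)² = 45.69.
Rounding up, n = 46 per group.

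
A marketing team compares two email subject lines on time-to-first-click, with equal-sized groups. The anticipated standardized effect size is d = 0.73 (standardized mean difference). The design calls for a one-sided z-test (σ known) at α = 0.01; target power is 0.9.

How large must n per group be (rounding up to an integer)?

n = 49 per group

Set Φ(δ − 2.326) = 0.9; then δ − 2.326 = Φ⁻¹(0.9) = 1.282, giving δ = 3.608.
δ = d·√(n/2) ⇒ n = 2(δ/d)² = 2 × (3.608 / 0.73)² = 48.85.
Rounding up, n = 49 per group.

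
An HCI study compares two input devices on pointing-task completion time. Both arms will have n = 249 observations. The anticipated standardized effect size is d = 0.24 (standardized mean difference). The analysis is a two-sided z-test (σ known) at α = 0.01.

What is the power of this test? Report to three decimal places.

Power ≈ 0.541

Noncentrality parameter: λ = d·√(n/2) = 0.24 × √(249/2) = 2.6779
Critical value for a two-sided test at α = 0.01: z_{α/2} = 2.576.
Power = Φ(λ − 2.576) + Φ(−λ − 2.576) = Φ(0.102) + Φ(-5.254) = 0.5407 + 0.0000 = 0.5407.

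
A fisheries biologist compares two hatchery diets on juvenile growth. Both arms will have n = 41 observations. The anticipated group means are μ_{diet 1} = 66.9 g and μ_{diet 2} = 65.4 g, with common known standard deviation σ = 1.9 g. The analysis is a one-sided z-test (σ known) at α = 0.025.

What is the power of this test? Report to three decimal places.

Power ≈ 0.947

Standardized effect: d = |μ_{diet 1} − μ_{diet 2}| / σ = |66.9 − 65.4| / 1.9 = 0.7895
Noncentrality parameter: δ = d·√(n/2) = 0.7895 × √(41/2) = 3.5745
Critical value for a one-sided test at α = 0.025: z_α = 1.960.
Power = Φ(δ − 1.960) = Φ(1.615) = 0.9468.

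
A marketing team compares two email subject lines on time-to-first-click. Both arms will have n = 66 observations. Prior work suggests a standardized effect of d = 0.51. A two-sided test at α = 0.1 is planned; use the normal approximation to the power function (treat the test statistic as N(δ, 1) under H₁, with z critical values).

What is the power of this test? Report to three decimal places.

Power ≈ 0.901

Noncentrality parameter: δ = d·√(n/2) = 0.51 × √(66/2) = 2.9297
Critical value for a two-sided test at α = 0.1: z_{α/2} = 1.645.
Power = Φ(δ − 1.645) + Φ(−δ − 1.645) = Φ(1.285) + Φ(-4.575) = 0.9006 + 0.0000 = 0.9006.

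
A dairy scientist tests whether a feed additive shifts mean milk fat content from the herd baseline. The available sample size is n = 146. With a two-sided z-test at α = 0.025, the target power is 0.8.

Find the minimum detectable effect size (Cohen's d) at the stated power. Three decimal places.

Required noncentrality: δ = z_{0.0125} + z_{0.20} = 2.241 + 0.842 = 3.083.
(The second rejection-region term Φ(−δ − z_{α/2}) is negligible and dropped.)
δ = d·√n ⇒ d = δ/√n = 3.083/√146 = 0.2552.

d ≈ 0.255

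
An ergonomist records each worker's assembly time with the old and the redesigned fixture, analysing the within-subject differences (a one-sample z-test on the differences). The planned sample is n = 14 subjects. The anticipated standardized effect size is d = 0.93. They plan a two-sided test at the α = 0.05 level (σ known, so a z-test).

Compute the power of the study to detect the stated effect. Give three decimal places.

Noncentrality parameter: δ = d·√n = 0.93 × √14 = 3.4797
Two-sided α = 0.05 → critical value z_{0.025} = 1.960.
Power = Φ(δ − 1.960) + Φ(−δ − 1.960) = Φ(1.520) + Φ(-5.440) = 0.9357 + 0.0000 = 0.9357.

Power ≈ 0.936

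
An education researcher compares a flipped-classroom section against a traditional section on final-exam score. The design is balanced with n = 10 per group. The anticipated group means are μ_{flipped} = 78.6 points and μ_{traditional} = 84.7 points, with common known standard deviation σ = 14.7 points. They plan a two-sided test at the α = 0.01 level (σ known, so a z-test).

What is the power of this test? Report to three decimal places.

Standardized effect: d = |μ_{flipped} − μ_{traditional}| / σ = |78.6 − 84.7| / 14.7 = 0.4150
Noncentrality parameter: δ = d·√(n/2) = 0.4150 × √(10/2) = 0.9279
Two-sided α = 0.01 → critical value z_{0.005} = 2.576.
Power = Φ(δ − 2.576) + Φ(−δ − 2.576) = Φ(-1.648) + Φ(-3.504) = 0.0497 + 0.0002 = 0.0499.

Power ≈ 0.050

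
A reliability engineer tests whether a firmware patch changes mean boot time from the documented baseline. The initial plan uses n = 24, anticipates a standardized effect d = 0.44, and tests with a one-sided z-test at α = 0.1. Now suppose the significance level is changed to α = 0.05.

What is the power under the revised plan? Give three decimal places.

δ = d·√n = 0.44 × √24 = 2.1556 (unchanged). New critical value: z_{0.05} = 1.645.
Revised power = P(Z > 1.645 − δ) = Φ(0.511) = 0.6952.

Power ≈ 0.695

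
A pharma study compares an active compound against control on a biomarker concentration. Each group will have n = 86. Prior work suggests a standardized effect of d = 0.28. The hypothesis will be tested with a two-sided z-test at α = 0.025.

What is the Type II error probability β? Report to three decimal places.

β ≈ 0.657

Noncentrality parameter: δ = d·√(n/2) = 0.28 × √(86/2) = 1.8361
Critical value for a two-sided test at α = 0.025: z_{α/2} = 2.241.
Power = Φ(δ − 2.241) + Φ(−δ − 2.241) = Φ(-0.405) + Φ(-4.077) = 0.3426 + 0.0000 = 0.3426.
Type II error: β = 1 − power = 1 − 0.3426 = 0.6574.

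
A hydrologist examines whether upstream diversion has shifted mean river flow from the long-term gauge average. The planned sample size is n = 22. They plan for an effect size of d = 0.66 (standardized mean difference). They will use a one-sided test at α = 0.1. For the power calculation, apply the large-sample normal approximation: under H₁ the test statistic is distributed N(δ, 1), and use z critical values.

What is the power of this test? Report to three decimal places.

Noncentrality parameter: λ = d·√n = 0.66 × √22 = 3.0957
One-sided α = 0.1 → critical value z_{0.1} = 1.282.
Power = P(Z > 1.282 − λ) = Φ(1.814) = 0.9652.

Power ≈ 0.965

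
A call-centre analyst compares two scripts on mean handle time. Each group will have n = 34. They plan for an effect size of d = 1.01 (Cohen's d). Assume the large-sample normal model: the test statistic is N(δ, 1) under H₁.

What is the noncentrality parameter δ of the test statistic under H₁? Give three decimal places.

δ ≈ 4.164

δ = d·√(n/2) = 1.01 × √(34/2) = 4.1643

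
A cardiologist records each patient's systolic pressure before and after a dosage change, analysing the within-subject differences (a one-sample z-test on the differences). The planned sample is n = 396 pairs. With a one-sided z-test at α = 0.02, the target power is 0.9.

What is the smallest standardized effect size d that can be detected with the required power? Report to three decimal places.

Need Φ(δ − 2.054) = 0.9, so δ = 2.054 + 1.282 = 3.335.
δ = d·√n ⇒ d = δ/√n = 3.335/√396 = 0.1676.

d ≈ 0.168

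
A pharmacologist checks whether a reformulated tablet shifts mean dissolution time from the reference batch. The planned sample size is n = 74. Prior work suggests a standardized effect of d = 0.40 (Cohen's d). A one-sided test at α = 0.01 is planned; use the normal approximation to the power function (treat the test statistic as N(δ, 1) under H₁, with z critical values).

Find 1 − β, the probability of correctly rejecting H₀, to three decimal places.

Power ≈ 0.867

Noncentrality parameter: δ = d·√n = 0.40 × √74 = 3.4409
Critical value for a one-sided test at α = 0.01: z_α = 2.326.
Power = Φ(δ − 2.326) = Φ(1.115) = 0.8675.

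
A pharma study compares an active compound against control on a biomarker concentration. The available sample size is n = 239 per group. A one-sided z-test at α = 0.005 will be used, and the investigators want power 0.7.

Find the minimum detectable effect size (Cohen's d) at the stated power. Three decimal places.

Need Φ(δ − 2.576) = 0.7, so δ = 2.576 + 0.524 = 3.100.
δ = d·√(n/2) ⇒ d = δ/√(n/2) = 3.100/√(239/2) = 0.2836.

d ≈ 0.284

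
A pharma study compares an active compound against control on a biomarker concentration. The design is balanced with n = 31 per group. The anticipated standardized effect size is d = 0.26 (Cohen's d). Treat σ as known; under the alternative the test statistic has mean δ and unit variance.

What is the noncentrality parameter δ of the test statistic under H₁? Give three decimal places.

δ ≈ 1.024

δ = d·√(n/2) = 0.26 × √(31/2) = 1.0236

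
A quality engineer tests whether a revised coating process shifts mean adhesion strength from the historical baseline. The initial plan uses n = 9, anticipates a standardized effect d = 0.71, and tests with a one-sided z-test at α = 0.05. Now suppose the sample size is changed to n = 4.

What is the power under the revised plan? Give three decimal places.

With n = 4: δ = d·√n = 0.71 × √4 = 1.4200. Critical value z_{0.05} = 1.645.
Revised power = P(Z > 1.645 − δ) = Φ(-0.225) = 0.4110.

Power ≈ 0.411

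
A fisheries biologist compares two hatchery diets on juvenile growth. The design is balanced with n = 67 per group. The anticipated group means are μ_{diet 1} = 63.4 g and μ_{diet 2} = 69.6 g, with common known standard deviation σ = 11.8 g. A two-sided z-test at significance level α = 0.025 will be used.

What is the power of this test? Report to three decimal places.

Standardized effect: d = |μ_{diet 1} − μ_{diet 2}| / σ = |63.4 − 69.6| / 11.8 = 0.5254
Noncentrality parameter: δ = d·√(n/2) = 0.5254 × √(67/2) = 3.0411
Two-sided α = 0.025 → critical value z_{0.0125} = 2.241.
Power = Φ(δ − 2.241) + Φ(−δ − 2.241) = Φ(0.800) + Φ(-5.283) = 0.7881 + 0.0000 = 0.7881.

Power ≈ 0.788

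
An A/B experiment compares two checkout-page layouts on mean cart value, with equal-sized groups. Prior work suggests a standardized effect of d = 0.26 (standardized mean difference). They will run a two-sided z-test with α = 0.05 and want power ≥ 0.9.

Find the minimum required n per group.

Set Φ(δ − 1.960) = 0.9; then δ − 1.960 = Φ⁻¹(0.9) = 1.282, giving δ = 3.242.
(Ignoring the negligible lower-tail rejection probability gives the usual closed-form inversion.)
δ = d·√(n/2) ⇒ n = 2(δ/d)² = 2 × (3.242 / 0.26)² = 310.87.
Rounding up, n = 311 per group.

n = 311 per group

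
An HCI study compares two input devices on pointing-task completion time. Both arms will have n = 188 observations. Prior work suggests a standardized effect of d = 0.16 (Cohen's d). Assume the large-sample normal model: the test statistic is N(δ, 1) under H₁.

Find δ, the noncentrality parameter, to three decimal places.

δ ≈ 1.551

The noncentrality parameter scales effect size by the design's sample-size factor: δ = d·√(n/2) = 0.16 × √(188/2) = 1.5513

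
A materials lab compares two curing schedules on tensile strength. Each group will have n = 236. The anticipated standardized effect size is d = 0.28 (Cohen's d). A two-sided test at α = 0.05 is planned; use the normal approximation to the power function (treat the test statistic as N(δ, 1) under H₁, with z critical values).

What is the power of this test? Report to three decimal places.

Power ≈ 0.860

Noncentrality parameter: δ = d·√(n/2) = 0.28 × √(236/2) = 3.0416
Critical value for a two-sided test at α = 0.05: z_{α/2} = 1.960.
Power = Φ(δ − 1.960) + Φ(−δ − 1.960) = Φ(1.082) + Φ(-5.002) = 0.8603 + 0.0000 = 0.8603.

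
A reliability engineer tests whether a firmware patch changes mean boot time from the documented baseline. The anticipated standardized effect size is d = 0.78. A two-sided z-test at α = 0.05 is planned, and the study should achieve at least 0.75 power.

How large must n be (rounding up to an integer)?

n = 12

Set Φ(δ − 1.960) = 0.75; then δ − 1.960 = Φ⁻¹(0.75) = 0.674, giving δ = 2.634.
(For δ > 0 the lower-tail rejection region contributes negligibly to power, so the one-term inversion is standard.)
δ = d·√n ⇒ n = (δ/d)² = (2.634 / 0.78)² = 11.41.
Rounding up, n = 12.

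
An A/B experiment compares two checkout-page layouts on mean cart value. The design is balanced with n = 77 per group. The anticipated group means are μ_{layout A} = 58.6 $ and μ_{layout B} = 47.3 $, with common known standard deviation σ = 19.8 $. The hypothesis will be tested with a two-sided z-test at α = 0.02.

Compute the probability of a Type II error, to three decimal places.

β ≈ 0.112

Standardized effect: d = |μ_{layout A} − μ_{layout B}| / σ = |58.6 − 47.3| / 19.8 = 0.5707
Noncentrality parameter: δ = d·√(n/2) = 0.5707 × √(77/2) = 3.5411
Critical value for a two-sided test at α = 0.02: z_{α/2} = 2.326.
Power = Φ(δ − 2.326) + Φ(−δ − 2.326) = Φ(1.215) + Φ(-5.867) = 0.8878 + 0.0000 = 0.8878.
Type II error: β = 1 − power = 1 − 0.8878 = 0.1122.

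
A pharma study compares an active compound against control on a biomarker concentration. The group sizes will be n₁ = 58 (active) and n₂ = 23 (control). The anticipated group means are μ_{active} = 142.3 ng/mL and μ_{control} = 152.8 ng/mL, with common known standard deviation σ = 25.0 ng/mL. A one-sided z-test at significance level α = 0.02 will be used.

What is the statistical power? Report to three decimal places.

Power ≈ 0.363

Standardized effect: d = |μ_{active} − μ_{control}| / σ = |142.3 − 152.8| / 25.0 = 0.4200
Noncentrality parameter: δ = d / √(1/n₁ + 1/n₂) = 0.4200 / √(1/58 + 1/23) = 1.7045
One-sided α = 0.02 → critical value z_{0.02} = 2.054.
Power = Φ(δ − 2.054) = Φ(-0.349) = 0.3634.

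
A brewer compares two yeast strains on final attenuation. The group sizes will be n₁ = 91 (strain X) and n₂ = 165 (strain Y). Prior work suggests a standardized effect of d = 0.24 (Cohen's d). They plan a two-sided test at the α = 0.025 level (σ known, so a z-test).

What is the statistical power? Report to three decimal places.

Power ≈ 0.343

Noncentrality parameter: δ = d / √(1/n₁ + 1/n₂) = 0.24 / √(1/91 + 1/165) = 1.8380
Critical value for a two-sided test at α = 0.025: z_{α/2} = 2.241.
Power = Φ(δ − 2.241) + Φ(−δ − 2.241) = Φ(-0.403) + Φ(-4.079) = 0.3433 + 0.0000 = 0.3434.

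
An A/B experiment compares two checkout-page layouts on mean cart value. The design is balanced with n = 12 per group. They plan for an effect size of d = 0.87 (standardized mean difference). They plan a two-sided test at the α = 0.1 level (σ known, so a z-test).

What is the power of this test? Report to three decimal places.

Noncentrality parameter: λ = d·√(n/2) = 0.87 × √(12/2) = 2.1311
Two-sided α = 0.1 → critical value z_{0.05} = 1.645.
Power = Φ(λ − 1.645) + Φ(−λ − 1.645) = Φ(0.486) + Φ(-3.776) = 0.6866 + 0.0001 = 0.6867.

Power ≈ 0.687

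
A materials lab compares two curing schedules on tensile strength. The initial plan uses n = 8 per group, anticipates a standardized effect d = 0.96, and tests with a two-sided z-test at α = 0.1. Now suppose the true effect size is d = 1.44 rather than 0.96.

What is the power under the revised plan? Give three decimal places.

Power ≈ 0.892

With d = 1.44: δ = d·√(n/2) = 1.44 × √(8/2) = 2.8800. Critical value z_{0.05} = 1.645.
Revised power = Φ(δ − 1.645) + Φ(−δ − 1.645) = Φ(1.235) + Φ(-4.525) = 0.8916 + 0.0000 = 0.8916.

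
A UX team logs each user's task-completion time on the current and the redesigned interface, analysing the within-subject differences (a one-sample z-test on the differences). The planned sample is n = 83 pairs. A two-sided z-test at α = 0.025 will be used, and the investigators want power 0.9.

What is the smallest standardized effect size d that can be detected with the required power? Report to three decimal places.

Required noncentrality: δ = z_{0.0125} + z_{0.10} = 2.241 + 1.282 = 3.523.
(The second rejection-region term Φ(−δ − z_{α/2}) is negligible and dropped.)
δ = d·√n ⇒ d = δ/√n = 3.523/√83 = 0.3867.

d ≈ 0.387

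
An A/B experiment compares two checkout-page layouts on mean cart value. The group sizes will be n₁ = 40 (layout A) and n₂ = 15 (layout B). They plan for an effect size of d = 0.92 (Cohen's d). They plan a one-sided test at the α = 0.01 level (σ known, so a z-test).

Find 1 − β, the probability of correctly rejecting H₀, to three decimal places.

Power ≈ 0.762

Noncentrality parameter: δ = d / √(1/n₁ + 1/n₂) = 0.92 / √(1/40 + 1/15) = 3.0387
One-sided α = 0.01 → critical value z_{0.01} = 2.326.
Power = Φ(δ − 2.326) = Φ(0.712) = 0.7619.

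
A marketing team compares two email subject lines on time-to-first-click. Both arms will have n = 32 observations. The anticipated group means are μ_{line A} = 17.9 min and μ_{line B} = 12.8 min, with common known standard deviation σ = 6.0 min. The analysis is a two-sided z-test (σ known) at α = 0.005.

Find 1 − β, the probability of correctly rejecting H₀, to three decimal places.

Power ≈ 0.723

Standardized effect: d = |μ_{line A} − μ_{line B}| / σ = |17.9 − 12.8| / 6.0 = 0.8500
Noncentrality parameter: δ = d·√(n/2) = 0.8500 × √(32/2) = 3.4000
Two-sided α = 0.005 → critical value z_{0.0025} = 2.807.
Power = Φ(δ − 2.807) + Φ(−δ − 2.807) = Φ(0.593) + Φ(-6.207) = 0.7234 + 0.0000 = 0.7234.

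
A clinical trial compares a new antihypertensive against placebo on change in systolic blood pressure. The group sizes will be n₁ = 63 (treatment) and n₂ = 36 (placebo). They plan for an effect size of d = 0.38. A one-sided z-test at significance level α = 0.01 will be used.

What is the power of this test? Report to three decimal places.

Noncentrality parameter: δ = d / √(1/n₁ + 1/n₂) = 0.38 / √(1/63 + 1/36) = 1.8188
One-sided α = 0.01 → critical value z_{0.01} = 2.326.
Power = Φ(δ − 2.326) = Φ(-0.508) = 0.3059.

Power ≈ 0.306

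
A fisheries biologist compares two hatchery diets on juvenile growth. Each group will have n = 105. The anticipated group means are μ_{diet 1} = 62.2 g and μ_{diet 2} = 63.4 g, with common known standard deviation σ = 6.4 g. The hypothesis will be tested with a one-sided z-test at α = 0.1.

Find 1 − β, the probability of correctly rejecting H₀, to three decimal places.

Power ≈ 0.531

Standardized effect: d = |μ_{diet 1} − μ_{diet 2}| / σ = |62.2 − 63.4| / 6.4 = 0.1875
Noncentrality parameter: λ = d·√(n/2) = 0.1875 × √(105/2) = 1.3586
One-sided α = 0.1 → critical value z_{0.1} = 1.282.
Power = Φ(λ − 1.282) = Φ(0.077) = 0.5307.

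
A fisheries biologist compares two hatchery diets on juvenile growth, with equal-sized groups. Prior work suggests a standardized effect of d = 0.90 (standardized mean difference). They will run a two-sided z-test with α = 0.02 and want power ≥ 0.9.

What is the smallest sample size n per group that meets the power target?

For power 0.9 need Φ(δ − z_{0.01}) = 0.9, so δ = z_{0.01} + z_{0.10} = 2.326 + 1.282 = 3.608.
(For δ > 0 the lower-tail rejection region contributes negligibly to power, so the one-term inversion is standard.)
δ = d·√(n/2) ⇒ n = 2(δ/d)² = 2 × (3.608 / 0.90)² = 32.14.
Round up to the next whole unit.

n = 33 per group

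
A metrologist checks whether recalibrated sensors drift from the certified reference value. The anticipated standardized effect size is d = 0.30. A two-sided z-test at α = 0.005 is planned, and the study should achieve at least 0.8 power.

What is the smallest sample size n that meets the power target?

For power 0.8 need Φ(δ − z_{0.0025}) = 0.8, so δ = z_{0.0025} + z_{0.20} = 2.807 + 0.842 = 3.649.
(The Φ(−δ − z_{α/2}) term is vanishingly small for δ > 0 and is dropped in the standard sample-size formula.)
δ = d·√n ⇒ n = (δ/d)² = (3.649 / 0.30)² = 147.92.
Rounding up, n = 148.

n = 148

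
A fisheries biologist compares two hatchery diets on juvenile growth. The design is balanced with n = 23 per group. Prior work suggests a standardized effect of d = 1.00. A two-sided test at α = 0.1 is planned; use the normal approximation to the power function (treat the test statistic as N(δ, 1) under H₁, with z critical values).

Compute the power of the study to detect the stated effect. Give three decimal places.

Noncentrality parameter: δ = d·√(n/2) = 1.00 × √(23/2) = 3.3912
Two-sided α = 0.1 → critical value z_{0.05} = 1.645.
Power = Φ(δ − 1.645) + Φ(−δ − 1.645) = Φ(1.746) + Φ(-5.036) = 0.9596 + 0.0000 = 0.9596.

Power ≈ 0.960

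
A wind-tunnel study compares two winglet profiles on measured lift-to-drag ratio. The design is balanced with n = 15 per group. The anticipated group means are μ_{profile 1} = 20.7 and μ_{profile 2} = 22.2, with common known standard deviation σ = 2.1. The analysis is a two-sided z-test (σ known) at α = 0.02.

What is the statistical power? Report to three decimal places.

Standardized effect: d = |μ_{profile 1} − μ_{profile 2}| / σ = |20.7 − 22.2| / 2.1 = 0.7143
Noncentrality parameter: δ = d·√(n/2) = 0.7143 × √(15/2) = 1.9562
Critical value for a two-sided test at α = 0.02: z_{α/2} = 2.326.
Power = Φ(δ − 2.326) + Φ(−δ − 2.326) = Φ(-0.370) + Φ(-4.282) = 0.3556 + 0.0000 = 0.3556.

Power ≈ 0.356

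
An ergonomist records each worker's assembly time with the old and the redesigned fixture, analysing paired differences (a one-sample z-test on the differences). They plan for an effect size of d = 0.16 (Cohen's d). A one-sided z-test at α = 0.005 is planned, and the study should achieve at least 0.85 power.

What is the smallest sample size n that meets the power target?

n = 510

For power 0.85 need Φ(δ − z_{0.005}) = 0.85, so δ = z_{0.005} + z_{0.15} = 2.576 + 1.036 = 3.612.
δ = d·√n ⇒ n = (δ/d)² = (3.612 / 0.16)² = 509.70.
Round up to the next whole unit.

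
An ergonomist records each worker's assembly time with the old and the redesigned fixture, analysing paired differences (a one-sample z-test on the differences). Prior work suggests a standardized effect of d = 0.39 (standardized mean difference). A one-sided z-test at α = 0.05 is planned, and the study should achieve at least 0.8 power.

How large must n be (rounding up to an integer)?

n = 41

For power 0.8 need Φ(δ − z_{0.05}) = 0.8, so δ = z_{0.05} + z_{0.20} = 1.645 + 0.842 = 2.486.
δ = d·√n ⇒ n = (δ/d)² = (2.486 / 0.39)² = 40.65.
Rounding up, n = 41.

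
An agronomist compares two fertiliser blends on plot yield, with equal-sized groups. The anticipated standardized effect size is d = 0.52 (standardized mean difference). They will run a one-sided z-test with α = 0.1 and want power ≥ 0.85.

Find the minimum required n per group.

For power 0.85 need Φ(δ − z_{0.1}) = 0.85, so δ = z_{0.1} + z_{0.15} = 1.282 + 1.036 = 2.318.
δ = d·√(n/2) ⇒ n = 2(δ/d)² = 2 × (2.318 / 0.52)² = 39.74.
Rounding up, n = 40 per group.

n = 40 per group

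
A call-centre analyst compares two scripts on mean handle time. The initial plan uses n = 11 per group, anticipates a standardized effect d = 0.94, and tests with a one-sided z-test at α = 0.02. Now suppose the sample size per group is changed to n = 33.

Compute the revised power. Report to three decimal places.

With n = 33 per group: δ = d·√(n/2) = 0.94 × √(33/2) = 3.8183. Critical value z_{0.02} = 2.054.
Revised power = P(Z > 2.054 − δ) = Φ(1.765) = 0.9612.

Power ≈ 0.961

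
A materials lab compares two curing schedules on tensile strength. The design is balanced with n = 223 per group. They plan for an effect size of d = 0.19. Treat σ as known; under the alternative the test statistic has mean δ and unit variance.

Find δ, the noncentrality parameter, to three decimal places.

δ ≈ 2.006

δ = d·√(n/2) = 0.19 × √(223/2) = 2.0063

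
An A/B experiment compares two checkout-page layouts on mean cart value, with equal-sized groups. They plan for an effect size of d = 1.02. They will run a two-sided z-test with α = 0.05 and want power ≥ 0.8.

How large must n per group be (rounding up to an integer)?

For power 0.8 need Φ(δ − z_{0.025}) = 0.8, so δ = z_{0.025} + z_{0.20} = 1.960 + 0.842 = 2.802.
(The Φ(−δ − z_{α/2}) term is vanishingly small for δ > 0 and is dropped in the standard sample-size formula.)
δ = d·√(n/2) ⇒ n = 2(δ/d)² = 2 × (2.802 / 1.02)² = 15.09.
Rounding up, n = 16 per group.

n = 16 per group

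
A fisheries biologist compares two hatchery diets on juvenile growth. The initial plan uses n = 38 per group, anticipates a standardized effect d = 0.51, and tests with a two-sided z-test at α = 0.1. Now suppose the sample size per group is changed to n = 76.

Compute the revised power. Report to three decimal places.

Power ≈ 0.933

With n = 76 per group: δ = d·√(n/2) = 0.51 × √(76/2) = 3.1439. Critical value z_{0.05} = 1.645.
Revised power = Φ(δ − 1.645) + Φ(−δ − 1.645) = Φ(1.499) + Φ(-4.789) = 0.9331 + 0.0000 = 0.9331.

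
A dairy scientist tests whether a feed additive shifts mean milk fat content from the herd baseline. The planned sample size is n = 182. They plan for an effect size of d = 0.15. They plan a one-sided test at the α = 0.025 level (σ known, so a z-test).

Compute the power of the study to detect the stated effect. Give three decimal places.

Power ≈ 0.525

Noncentrality parameter: δ = d·√n = 0.15 × √182 = 2.0236
One-sided α = 0.025 → critical value z_{0.025} = 1.960.
Power = Φ(δ − 1.960) = Φ(0.064) = 0.5254.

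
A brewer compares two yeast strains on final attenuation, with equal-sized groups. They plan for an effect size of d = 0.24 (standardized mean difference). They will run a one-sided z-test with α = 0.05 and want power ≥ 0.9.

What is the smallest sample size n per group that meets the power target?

Set Φ(δ − 1.645) = 0.9; then δ − 1.645 = Φ⁻¹(0.9) = 1.282, giving δ = 2.926.
δ = d·√(n/2) ⇒ n = 2(δ/d)² = 2 × (2.926 / 0.24)² = 297.36.
Rounding up, n = 298 per group.

n = 298 per group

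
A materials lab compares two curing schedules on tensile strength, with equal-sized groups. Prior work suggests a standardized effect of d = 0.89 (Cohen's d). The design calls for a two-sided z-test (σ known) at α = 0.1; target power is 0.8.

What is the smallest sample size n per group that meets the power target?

n = 16 per group

Set Φ(δ − 1.645) = 0.8; then δ − 1.645 = Φ⁻¹(0.8) = 0.842, giving δ = 2.486.
(Ignoring the negligible lower-tail rejection probability gives the usual closed-form inversion.)
δ = d·√(n/2) ⇒ n = 2(δ/d)² = 2 × (2.486 / 0.89)² = 15.61.
Rounding up, n = 16 per group.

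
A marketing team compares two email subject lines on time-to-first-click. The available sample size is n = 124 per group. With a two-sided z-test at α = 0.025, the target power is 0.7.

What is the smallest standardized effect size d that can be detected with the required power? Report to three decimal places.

Need Φ(δ − 2.241) = 0.7, so δ = 2.241 + 0.524 = 2.766.
(Lower-tail contribution to power is negligible for δ > 0.)
δ = d·√(n/2) ⇒ d = δ/√(n/2) = 2.766/√(124/2) = 0.3513.

d ≈ 0.351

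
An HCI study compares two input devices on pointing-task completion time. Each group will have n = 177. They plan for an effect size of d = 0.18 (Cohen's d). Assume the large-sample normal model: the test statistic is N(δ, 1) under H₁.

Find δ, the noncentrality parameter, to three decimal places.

δ ≈ 1.693

δ = d·√(n/2) = 0.18 × √(177/2) = 1.6933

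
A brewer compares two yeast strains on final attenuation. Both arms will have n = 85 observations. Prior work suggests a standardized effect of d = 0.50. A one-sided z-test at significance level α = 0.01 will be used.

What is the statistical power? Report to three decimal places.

Power ≈ 0.825

Noncentrality parameter: δ = d·√(n/2) = 0.50 × √(85/2) = 3.2596
One-sided α = 0.01 → critical value z_{0.01} = 2.326.
Power = P(Z > 2.326 − δ) = Φ(0.933) = 0.8247.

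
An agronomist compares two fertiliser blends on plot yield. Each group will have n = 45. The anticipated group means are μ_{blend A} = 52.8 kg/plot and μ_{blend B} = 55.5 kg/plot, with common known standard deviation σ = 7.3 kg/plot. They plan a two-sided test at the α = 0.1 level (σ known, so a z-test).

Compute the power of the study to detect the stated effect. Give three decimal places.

Standardized effect: d = |μ_{blend A} − μ_{blend B}| / σ = |52.8 − 55.5| / 7.3 = 0.3699
Noncentrality parameter: δ = d·√(n/2) = 0.3699 × √(45/2) = 1.7544
Critical value for a two-sided test at α = 0.1: z_{α/2} = 1.645.
Power = Φ(δ − 1.645) + Φ(−δ − 1.645) = Φ(0.110) + Φ(-3.399) = 0.5436 + 0.0003 = 0.5440.

Power ≈ 0.544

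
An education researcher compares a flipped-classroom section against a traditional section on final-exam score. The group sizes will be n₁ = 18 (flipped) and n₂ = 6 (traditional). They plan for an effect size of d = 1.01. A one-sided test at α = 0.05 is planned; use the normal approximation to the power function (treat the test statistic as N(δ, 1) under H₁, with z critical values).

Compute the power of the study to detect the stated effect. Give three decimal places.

Noncentrality parameter: δ = d / √(1/n₁ + 1/n₂) = 1.01 / √(1/18 + 1/6) = 2.1425
Critical value for a one-sided test at α = 0.05: z_α = 1.645.
Power = P(Z > 1.645 − δ) = Φ(0.498) = 0.6906.

Power ≈ 0.691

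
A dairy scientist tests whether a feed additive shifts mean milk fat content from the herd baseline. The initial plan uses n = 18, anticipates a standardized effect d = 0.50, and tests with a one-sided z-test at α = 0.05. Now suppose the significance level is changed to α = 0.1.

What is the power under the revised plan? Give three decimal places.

Power ≈ 0.799

δ = d·√n = 0.50 × √18 = 2.1213 (unchanged). New critical value: z_{0.1} = 1.282.
Revised power = Φ(δ − 1.282) = Φ(0.840) = 0.7995.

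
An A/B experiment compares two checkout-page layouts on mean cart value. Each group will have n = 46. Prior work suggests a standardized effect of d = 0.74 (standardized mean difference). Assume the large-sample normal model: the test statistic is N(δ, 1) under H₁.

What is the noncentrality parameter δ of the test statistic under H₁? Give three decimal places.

δ ≈ 3.549

The noncentrality parameter scales effect size by the design's sample-size factor: δ = d·√(n/2) = 0.74 × √(46/2) = 3.5489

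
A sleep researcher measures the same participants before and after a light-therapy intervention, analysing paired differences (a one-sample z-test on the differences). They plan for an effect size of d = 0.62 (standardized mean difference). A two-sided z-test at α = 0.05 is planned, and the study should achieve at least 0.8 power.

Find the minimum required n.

n = 21

For power 0.8 need Φ(δ − z_{0.025}) = 0.8, so δ = z_{0.025} + z_{0.20} = 1.960 + 0.842 = 2.802.
(For δ > 0 the lower-tail rejection region contributes negligibly to power, so the one-term inversion is standard.)
δ = d·√n ⇒ n = (δ/d)² = (2.802 / 0.62)² = 20.42.
Rounding up, n = 21.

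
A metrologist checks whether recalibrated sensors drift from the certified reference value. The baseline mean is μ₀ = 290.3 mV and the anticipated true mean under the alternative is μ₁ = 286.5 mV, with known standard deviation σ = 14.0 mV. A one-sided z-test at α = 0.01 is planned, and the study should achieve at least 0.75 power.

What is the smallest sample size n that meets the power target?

Standardized effect: d = |μ₁ − μ₀| / σ = |286.5 − 290.3| / 14.0 = 0.2714
Set Φ(δ − 2.326) = 0.75; then δ − 2.326 = Φ⁻¹(0.75) = 0.674, giving δ = 3.001.
δ = d·√n ⇒ n = (δ/d)² = (3.001 / 0.2714)² = 122.23.
Rounding up, n = 123.

n = 123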